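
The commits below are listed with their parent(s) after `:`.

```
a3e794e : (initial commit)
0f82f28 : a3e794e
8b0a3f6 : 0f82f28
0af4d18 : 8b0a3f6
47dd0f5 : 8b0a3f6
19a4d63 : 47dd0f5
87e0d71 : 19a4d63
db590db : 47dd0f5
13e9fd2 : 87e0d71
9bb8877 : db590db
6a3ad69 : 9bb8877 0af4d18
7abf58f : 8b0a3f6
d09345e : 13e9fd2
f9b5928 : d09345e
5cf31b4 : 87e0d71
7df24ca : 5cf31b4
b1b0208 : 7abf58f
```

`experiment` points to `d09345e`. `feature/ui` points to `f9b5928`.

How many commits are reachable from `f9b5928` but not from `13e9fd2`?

2

Reachable from f9b5928: {0f82f28, 13e9fd2, 19a4d63, 47dd0f5, 87e0d71, 8b0a3f6, a3e794e, d09345e, f9b5928}.
Reachable from 13e9fd2: {0f82f28, 13e9fd2, 19a4d63, 47dd0f5, 87e0d71, 8b0a3f6, a3e794e}.
In f9b5928's history but not 13e9fd2's: {d09345e, f9b5928} — 2 commits.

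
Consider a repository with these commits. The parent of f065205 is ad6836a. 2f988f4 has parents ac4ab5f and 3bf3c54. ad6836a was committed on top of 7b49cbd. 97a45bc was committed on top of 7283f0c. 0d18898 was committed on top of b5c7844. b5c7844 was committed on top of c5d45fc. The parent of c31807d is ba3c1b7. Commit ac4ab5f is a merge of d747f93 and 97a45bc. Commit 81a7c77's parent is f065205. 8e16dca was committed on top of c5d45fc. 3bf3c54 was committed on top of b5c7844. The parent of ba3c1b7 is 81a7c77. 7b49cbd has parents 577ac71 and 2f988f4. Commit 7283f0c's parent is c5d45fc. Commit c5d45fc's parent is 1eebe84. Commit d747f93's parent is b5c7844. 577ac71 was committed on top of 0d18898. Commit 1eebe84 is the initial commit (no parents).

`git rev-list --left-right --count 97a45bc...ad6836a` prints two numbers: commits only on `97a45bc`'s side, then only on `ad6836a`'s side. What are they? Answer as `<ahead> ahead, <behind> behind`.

Reachable from 97a45bc: {1eebe84, 7283f0c, 97a45bc, c5d45fc}.
Reachable from ad6836a: {0d18898, 1eebe84, 2f988f4, 3bf3c54, 577ac71, 7283f0c, 7b49cbd, 97a45bc, ac4ab5f, ad6836a, b5c7844, c5d45fc, d747f93}.
Only in 97a45bc's history (ahead): {} — 0.
Only in ad6836a's history (behind): {0d18898, 2f988f4, 3bf3c54, 577ac71, 7b49cbd, ac4ab5f, ad6836a, b5c7844, d747f93} — 9.

0 ahead, 9 behind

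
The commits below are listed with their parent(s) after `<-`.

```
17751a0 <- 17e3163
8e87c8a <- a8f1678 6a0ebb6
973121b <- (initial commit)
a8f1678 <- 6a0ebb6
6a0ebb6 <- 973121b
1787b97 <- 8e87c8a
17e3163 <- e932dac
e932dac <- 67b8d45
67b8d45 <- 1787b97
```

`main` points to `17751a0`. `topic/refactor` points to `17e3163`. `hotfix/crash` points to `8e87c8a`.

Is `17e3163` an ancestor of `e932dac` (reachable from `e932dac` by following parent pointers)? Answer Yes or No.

Ancestors of e932dac: {1787b97, 67b8d45, 6a0ebb6, 8e87c8a, 973121b, a8f1678, e932dac}.
17e3163 is not in that set, so it is not an ancestor of e932dac.

No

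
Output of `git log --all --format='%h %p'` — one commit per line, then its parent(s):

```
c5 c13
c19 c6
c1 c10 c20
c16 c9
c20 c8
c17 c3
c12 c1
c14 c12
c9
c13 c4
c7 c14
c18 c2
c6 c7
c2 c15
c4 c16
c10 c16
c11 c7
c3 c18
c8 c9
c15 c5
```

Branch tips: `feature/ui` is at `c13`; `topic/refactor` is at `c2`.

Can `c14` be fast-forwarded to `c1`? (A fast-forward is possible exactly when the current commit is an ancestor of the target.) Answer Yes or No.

A fast-forward from c14 to c1 is possible iff c14 is an ancestor of c1.
Ancestors of c1: {c1, c10, c16, c20, c8, c9}.
c14 is not among them, so fast-forward is not possible.

No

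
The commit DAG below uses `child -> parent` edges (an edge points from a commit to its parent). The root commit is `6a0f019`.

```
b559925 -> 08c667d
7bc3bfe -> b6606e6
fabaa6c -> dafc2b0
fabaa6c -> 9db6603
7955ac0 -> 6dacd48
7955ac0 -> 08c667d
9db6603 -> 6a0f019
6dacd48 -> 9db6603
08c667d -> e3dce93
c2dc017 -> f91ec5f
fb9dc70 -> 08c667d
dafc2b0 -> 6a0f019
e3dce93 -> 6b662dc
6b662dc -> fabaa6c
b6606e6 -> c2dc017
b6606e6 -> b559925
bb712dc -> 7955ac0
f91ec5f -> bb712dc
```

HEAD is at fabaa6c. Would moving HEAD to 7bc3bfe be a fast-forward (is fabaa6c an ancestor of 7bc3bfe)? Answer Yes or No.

Yes

A fast-forward from fabaa6c to 7bc3bfe is possible iff fabaa6c is an ancestor of 7bc3bfe.
Ancestors of 7bc3bfe: {08c667d, 6a0f019, 6b662dc, 6dacd48, 7955ac0, 7bc3bfe, 9db6603, b559925, b6606e6, bb712dc, c2dc017, dafc2b0, e3dce93, f91ec5f, fabaa6c}.
fabaa6c is among them, so fast-forward is possible.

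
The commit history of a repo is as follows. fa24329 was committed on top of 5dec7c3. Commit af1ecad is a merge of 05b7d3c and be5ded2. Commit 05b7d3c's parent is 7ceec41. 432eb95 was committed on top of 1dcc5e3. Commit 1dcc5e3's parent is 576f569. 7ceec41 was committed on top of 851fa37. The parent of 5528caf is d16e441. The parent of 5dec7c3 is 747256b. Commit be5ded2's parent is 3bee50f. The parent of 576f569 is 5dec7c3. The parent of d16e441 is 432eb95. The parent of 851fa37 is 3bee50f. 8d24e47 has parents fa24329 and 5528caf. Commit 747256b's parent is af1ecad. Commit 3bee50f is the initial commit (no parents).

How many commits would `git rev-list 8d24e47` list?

Walking parent pointers from 8d24e47: reachable set = {05b7d3c, 1dcc5e3, 3bee50f, 432eb95, 5528caf, 576f569, 5dec7c3, 747256b, 7ceec41, 851fa37, 8d24e47, af1ecad, be5ded2, d16e441, fa24329}.
That is 15 commits.

15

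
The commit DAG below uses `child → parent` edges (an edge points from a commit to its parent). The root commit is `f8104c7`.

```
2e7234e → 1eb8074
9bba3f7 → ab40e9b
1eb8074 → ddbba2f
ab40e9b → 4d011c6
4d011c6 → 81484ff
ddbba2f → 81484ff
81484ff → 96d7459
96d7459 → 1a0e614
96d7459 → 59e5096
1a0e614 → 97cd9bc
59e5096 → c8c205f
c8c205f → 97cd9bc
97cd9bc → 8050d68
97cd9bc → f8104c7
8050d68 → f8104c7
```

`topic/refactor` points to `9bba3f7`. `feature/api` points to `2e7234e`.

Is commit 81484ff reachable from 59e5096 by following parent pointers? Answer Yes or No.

No

Ancestors of 59e5096: {59e5096, 8050d68, 97cd9bc, c8c205f, f8104c7}.
81484ff is not in that set, so it is not an ancestor of 59e5096.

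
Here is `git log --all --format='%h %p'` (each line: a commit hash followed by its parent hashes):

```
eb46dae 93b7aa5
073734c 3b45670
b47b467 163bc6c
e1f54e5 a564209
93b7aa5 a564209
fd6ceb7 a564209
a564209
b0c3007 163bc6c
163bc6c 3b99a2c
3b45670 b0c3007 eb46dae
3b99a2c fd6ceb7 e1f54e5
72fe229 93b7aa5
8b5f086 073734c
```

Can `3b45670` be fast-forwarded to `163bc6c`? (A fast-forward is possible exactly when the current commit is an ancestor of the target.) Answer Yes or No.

No

A fast-forward from 3b45670 to 163bc6c is possible iff 3b45670 is an ancestor of 163bc6c.
Ancestors of 163bc6c: {163bc6c, 3b99a2c, a564209, e1f54e5, fd6ceb7}.
3b45670 is not among them, so fast-forward is not possible.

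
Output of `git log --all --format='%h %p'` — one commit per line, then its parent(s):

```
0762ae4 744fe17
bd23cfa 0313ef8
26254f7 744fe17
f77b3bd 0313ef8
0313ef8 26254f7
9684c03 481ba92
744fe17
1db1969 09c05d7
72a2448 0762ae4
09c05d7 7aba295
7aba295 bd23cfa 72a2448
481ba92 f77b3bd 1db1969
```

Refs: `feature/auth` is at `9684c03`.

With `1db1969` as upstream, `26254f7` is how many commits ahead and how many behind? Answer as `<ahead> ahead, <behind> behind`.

Reachable from 26254f7: {26254f7, 744fe17}.
Reachable from 1db1969: {0313ef8, 0762ae4, 09c05d7, 1db1969, 26254f7, 72a2448, 744fe17, 7aba295, bd23cfa}.
Only in 26254f7's history (ahead): {} — 0.
Only in 1db1969's history (behind): {0313ef8, 0762ae4, 09c05d7, 1db1969, 72a2448, 7aba295, bd23cfa} — 7.

0 ahead, 7 behind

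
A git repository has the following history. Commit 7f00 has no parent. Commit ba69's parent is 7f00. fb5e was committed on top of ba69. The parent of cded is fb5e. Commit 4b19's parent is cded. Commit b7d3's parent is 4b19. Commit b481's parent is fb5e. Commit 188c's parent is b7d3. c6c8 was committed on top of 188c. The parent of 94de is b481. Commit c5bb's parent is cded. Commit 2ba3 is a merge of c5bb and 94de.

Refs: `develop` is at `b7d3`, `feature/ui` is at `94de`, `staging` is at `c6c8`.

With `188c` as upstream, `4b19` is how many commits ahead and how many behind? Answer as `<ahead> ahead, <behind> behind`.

0 ahead, 2 behind

Reachable from 4b19: {4b19, 7f00, ba69, cded, fb5e}.
Reachable from 188c: {188c, 4b19, 7f00, b7d3, ba69, cded, fb5e}.
Only in 4b19's history (ahead): {} — 0.
Only in 188c's history (behind): {188c, b7d3} — 2.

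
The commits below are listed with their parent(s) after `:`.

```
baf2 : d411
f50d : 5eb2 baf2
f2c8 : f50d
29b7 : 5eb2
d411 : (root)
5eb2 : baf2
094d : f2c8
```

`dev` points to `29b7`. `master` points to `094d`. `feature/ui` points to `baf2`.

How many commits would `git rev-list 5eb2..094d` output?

Reachable from 094d: {094d, 5eb2, baf2, d411, f2c8, f50d}.
Reachable from 5eb2: {5eb2, baf2, d411}.
In 094d's history but not 5eb2's: {094d, f2c8, f50d} — 3 commits.

3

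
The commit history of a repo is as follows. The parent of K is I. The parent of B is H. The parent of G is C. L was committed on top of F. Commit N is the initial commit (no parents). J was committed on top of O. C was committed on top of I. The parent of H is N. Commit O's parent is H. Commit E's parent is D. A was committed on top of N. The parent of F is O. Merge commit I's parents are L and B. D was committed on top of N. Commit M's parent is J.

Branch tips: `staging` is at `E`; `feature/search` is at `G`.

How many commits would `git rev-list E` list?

3

Walking parent pointers from E: reachable set = {D, E, N}.
That is 3 commits.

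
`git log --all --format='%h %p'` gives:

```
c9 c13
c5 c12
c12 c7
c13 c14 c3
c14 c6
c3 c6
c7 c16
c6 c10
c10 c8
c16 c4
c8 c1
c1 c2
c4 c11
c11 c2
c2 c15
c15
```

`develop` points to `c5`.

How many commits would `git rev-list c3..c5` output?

6

Reachable from c5: {c11, c12, c15, c16, c2, c4, c5, c7}.
Reachable from c3: {c1, c10, c15, c2, c3, c6, c8}.
In c5's history but not c3's: {c11, c12, c16, c4, c5, c7} — 6 commits.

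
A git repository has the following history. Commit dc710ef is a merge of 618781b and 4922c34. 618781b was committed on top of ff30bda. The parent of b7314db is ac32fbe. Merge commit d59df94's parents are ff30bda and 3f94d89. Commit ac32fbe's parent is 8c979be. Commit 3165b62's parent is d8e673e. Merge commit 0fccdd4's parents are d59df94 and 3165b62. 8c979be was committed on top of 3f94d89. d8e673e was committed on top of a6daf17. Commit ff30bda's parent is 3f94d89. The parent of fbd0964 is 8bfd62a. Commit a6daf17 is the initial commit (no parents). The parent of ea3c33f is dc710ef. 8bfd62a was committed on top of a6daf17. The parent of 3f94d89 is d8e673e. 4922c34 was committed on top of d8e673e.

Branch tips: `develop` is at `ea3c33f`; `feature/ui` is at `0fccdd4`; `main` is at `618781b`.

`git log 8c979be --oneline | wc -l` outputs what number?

Walking parent pointers from 8c979be: reachable set = {3f94d89, 8c979be, a6daf17, d8e673e}.
That is 4 commits.

4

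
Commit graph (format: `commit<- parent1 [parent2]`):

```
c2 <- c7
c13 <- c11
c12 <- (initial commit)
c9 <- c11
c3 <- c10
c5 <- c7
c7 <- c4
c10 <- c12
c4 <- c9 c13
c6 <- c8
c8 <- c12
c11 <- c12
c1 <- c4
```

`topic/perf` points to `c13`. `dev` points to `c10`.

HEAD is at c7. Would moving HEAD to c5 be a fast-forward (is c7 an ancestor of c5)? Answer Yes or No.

Yes

A fast-forward from c7 to c5 is possible iff c7 is an ancestor of c5.
Ancestors of c5: {c11, c12, c13, c4, c5, c7, c9}.
c7 is among them, so fast-forward is possible.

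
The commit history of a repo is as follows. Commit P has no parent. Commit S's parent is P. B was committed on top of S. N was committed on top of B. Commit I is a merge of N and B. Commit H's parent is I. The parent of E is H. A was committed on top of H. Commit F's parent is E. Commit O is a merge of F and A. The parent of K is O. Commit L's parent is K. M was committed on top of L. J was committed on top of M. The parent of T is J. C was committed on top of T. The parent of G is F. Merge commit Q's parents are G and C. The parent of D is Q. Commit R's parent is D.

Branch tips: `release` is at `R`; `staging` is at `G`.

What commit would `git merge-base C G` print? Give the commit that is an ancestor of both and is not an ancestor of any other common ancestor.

F

Ancestors of C: {A, B, C, E, F, H, I, J, K, L, M, N, O, P, S, T}.
Ancestors of G: {B, E, F, G, H, I, N, P, S}.
Common ancestors: {B, E, F, H, I, N, P, S}.
Among these, F is not an ancestor of any other common ancestor — it is the merge base.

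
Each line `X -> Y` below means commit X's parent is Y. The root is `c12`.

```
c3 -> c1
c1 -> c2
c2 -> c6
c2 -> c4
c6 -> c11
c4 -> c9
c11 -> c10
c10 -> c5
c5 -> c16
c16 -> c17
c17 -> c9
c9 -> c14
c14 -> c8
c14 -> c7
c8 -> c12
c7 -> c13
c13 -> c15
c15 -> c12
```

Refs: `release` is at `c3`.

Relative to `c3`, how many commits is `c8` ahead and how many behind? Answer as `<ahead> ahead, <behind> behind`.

0 ahead, 15 behind

Reachable from c8: {c12, c8}.
Reachable from c3: {c1, c10, c11, c12, c13, c14, c15, c16, c17, c2, c3, c4, c5, c6, c7, c8, c9}.
Only in c8's history (ahead): {} — 0.
Only in c3's history (behind): {c1, c10, c11, c13, c14, c15, c16, c17, c2, c3, c4, c5, c6, c7, c9} — 15.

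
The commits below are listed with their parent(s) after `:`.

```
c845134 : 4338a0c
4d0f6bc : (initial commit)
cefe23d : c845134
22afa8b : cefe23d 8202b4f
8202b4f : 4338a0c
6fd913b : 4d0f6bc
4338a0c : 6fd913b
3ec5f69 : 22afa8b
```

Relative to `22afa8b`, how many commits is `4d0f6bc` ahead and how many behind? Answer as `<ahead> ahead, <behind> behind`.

Reachable from 4d0f6bc: {4d0f6bc}.
Reachable from 22afa8b: {22afa8b, 4338a0c, 4d0f6bc, 6fd913b, 8202b4f, c845134, cefe23d}.
Only in 4d0f6bc's history (ahead): {} — 0.
Only in 22afa8b's history (behind): {22afa8b, 4338a0c, 6fd913b, 8202b4f, c845134, cefe23d} — 6.

0 ahead, 6 behind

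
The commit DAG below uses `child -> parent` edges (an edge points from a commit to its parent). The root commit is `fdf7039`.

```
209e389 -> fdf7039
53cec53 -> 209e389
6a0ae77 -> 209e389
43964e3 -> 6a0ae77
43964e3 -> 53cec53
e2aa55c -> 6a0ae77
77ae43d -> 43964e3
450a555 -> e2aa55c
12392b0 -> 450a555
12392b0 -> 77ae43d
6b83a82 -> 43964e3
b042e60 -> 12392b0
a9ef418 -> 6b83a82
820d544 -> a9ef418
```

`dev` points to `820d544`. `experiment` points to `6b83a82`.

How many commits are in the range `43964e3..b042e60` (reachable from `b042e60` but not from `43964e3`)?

5

Reachable from b042e60: {12392b0, 209e389, 43964e3, 450a555, 53cec53, 6a0ae77, 77ae43d, b042e60, e2aa55c, fdf7039}.
Reachable from 43964e3: {209e389, 43964e3, 53cec53, 6a0ae77, fdf7039}.
In b042e60's history but not 43964e3's: {12392b0, 450a555, 77ae43d, b042e60, e2aa55c} — 5 commits.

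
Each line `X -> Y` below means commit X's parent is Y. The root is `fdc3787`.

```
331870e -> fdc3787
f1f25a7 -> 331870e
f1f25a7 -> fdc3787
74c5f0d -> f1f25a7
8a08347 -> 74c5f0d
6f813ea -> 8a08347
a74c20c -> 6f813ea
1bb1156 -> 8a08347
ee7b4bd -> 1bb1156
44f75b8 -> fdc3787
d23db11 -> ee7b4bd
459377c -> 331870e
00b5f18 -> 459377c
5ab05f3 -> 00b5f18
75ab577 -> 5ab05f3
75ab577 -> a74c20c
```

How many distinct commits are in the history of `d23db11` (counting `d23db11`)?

Walking parent pointers from d23db11: reachable set = {1bb1156, 331870e, 74c5f0d, 8a08347, d23db11, ee7b4bd, f1f25a7, fdc3787}.
That is 8 commits.

8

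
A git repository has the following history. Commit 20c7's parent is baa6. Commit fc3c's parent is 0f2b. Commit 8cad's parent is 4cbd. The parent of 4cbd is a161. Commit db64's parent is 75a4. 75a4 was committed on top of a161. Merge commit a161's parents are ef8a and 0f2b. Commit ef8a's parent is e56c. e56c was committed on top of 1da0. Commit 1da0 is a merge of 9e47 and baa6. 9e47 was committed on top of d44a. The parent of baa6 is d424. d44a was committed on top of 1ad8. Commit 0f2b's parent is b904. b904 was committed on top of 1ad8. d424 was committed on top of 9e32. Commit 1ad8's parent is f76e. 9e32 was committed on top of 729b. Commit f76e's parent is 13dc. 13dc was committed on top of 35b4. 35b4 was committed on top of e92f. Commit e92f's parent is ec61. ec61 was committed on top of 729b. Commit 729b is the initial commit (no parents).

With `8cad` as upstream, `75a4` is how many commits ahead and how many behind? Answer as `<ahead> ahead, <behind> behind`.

1 ahead, 2 behind

Reachable from 75a4: {0f2b, 13dc, 1ad8, 1da0, 35b4, 729b, 75a4, 9e32, 9e47, a161, b904, baa6, d424, d44a, e56c, e92f, ec61, ef8a, f76e}.
Reachable from 8cad: {0f2b, 13dc, 1ad8, 1da0, 35b4, 4cbd, 729b, 8cad, 9e32, 9e47, a161, b904, baa6, d424, d44a, e56c, e92f, ec61, ef8a, f76e}.
Only in 75a4's history (ahead): {75a4} — 1.
Only in 8cad's history (behind): {4cbd, 8cad} — 2.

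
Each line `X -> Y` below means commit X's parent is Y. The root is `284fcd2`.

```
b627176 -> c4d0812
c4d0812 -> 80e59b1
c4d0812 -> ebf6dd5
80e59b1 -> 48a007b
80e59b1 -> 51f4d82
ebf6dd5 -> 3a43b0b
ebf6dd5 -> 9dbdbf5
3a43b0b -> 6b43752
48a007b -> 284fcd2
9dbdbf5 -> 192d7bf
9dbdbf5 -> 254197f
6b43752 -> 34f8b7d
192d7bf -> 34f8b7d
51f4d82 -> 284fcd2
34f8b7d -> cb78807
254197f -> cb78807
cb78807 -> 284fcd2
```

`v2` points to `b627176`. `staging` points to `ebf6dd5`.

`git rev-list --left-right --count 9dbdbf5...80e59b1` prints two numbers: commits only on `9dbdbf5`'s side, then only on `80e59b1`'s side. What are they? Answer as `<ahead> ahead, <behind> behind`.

5 ahead, 3 behind

Reachable from 9dbdbf5: {192d7bf, 254197f, 284fcd2, 34f8b7d, 9dbdbf5, cb78807}.
Reachable from 80e59b1: {284fcd2, 48a007b, 51f4d82, 80e59b1}.
Only in 9dbdbf5's history (ahead): {192d7bf, 254197f, 34f8b7d, 9dbdbf5, cb78807} — 5.
Only in 80e59b1's history (behind): {48a007b, 51f4d82, 80e59b1} — 3.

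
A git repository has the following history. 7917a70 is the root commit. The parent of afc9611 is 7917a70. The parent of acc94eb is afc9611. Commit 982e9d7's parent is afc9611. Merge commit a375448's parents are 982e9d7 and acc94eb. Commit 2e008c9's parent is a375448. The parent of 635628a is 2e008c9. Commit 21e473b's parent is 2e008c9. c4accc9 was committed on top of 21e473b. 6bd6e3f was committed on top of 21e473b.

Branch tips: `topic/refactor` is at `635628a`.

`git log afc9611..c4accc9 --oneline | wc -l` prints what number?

6

Reachable from c4accc9: {21e473b, 2e008c9, 7917a70, 982e9d7, a375448, acc94eb, afc9611, c4accc9}.
Reachable from afc9611: {7917a70, afc9611}.
In c4accc9's history but not afc9611's: {21e473b, 2e008c9, 982e9d7, a375448, acc94eb, c4accc9} — 6 commits.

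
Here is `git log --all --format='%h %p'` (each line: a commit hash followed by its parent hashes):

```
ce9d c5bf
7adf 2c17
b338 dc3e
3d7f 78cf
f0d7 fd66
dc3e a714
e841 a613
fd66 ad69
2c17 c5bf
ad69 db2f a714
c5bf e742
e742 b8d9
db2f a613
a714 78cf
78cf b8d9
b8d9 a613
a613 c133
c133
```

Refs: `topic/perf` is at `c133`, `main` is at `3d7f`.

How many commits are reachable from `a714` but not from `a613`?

Reachable from a714: {78cf, a613, a714, b8d9, c133}.
Reachable from a613: {a613, c133}.
In a714's history but not a613's: {78cf, a714, b8d9} — 3 commits.

3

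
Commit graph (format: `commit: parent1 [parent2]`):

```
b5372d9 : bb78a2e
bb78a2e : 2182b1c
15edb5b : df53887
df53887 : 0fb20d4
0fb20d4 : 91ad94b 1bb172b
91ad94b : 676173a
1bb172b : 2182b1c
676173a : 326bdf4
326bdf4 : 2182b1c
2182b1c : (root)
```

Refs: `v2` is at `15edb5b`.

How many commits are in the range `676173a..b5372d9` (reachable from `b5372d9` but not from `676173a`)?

Reachable from b5372d9: {2182b1c, b5372d9, bb78a2e}.
Reachable from 676173a: {2182b1c, 326bdf4, 676173a}.
In b5372d9's history but not 676173a's: {b5372d9, bb78a2e} — 2 commits.

2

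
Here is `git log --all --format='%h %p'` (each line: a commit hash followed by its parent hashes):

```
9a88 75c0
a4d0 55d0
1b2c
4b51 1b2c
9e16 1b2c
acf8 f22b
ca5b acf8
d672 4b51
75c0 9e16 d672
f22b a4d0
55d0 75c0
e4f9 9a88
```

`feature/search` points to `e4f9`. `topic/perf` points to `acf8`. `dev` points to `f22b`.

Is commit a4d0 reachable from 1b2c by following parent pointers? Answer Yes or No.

No

Ancestors of 1b2c: {1b2c}.
a4d0 is not in that set, so it is not an ancestor of 1b2c.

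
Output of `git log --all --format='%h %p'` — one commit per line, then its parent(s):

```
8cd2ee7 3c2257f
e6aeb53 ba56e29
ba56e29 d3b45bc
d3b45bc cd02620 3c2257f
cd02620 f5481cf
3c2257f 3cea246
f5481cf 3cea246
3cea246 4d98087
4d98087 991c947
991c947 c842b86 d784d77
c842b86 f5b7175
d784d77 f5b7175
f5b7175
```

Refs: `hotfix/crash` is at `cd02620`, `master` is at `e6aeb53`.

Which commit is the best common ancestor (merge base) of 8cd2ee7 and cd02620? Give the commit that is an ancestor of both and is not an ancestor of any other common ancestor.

3cea246

Ancestors of 8cd2ee7: {3c2257f, 3cea246, 4d98087, 8cd2ee7, 991c947, c842b86, d784d77, f5b7175}.
Ancestors of cd02620: {3cea246, 4d98087, 991c947, c842b86, cd02620, d784d77, f5481cf, f5b7175}.
Common ancestors: {3cea246, 4d98087, 991c947, c842b86, d784d77, f5b7175}.
Among these, 3cea246 is not an ancestor of any other common ancestor — it is the merge base.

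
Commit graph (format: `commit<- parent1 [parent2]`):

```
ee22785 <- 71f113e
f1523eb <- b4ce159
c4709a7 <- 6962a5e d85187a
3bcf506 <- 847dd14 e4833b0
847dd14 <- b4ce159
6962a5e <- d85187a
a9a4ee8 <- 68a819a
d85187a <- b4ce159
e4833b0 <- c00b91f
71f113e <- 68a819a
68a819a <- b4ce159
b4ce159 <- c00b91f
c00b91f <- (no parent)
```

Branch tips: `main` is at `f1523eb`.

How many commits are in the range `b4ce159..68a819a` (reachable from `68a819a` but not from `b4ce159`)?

Reachable from 68a819a: {68a819a, b4ce159, c00b91f}.
Reachable from b4ce159: {b4ce159, c00b91f}.
In 68a819a's history but not b4ce159's: {68a819a} — 1 commit.

1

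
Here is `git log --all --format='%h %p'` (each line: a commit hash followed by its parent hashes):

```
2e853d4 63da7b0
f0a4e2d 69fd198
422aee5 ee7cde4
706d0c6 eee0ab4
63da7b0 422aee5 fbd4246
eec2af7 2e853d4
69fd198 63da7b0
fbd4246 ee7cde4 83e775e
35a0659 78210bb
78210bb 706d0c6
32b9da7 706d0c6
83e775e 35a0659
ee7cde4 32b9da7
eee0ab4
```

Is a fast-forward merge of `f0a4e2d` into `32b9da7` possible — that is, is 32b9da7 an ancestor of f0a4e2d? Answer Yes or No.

Yes

A fast-forward from 32b9da7 to f0a4e2d is possible iff 32b9da7 is an ancestor of f0a4e2d.
Ancestors of f0a4e2d: {32b9da7, 35a0659, 422aee5, 63da7b0, 69fd198, 706d0c6, 78210bb, 83e775e, ee7cde4, eee0ab4, f0a4e2d, fbd4246}.
32b9da7 is among them, so fast-forward is possible.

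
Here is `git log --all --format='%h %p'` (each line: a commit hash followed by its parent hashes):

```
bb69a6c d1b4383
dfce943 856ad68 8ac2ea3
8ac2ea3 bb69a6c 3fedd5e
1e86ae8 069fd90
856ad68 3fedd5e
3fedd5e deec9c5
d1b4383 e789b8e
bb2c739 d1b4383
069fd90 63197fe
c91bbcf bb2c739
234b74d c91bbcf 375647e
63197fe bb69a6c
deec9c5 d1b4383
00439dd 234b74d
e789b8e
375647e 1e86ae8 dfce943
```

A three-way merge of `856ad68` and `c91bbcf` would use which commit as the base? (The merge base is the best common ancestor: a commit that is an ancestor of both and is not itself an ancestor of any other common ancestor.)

Ancestors of 856ad68: {3fedd5e, 856ad68, d1b4383, deec9c5, e789b8e}.
Ancestors of c91bbcf: {bb2c739, c91bbcf, d1b4383, e789b8e}.
Common ancestors: {d1b4383, e789b8e}.
Among these, d1b4383 is not an ancestor of any other common ancestor — it is the merge base.

d1b4383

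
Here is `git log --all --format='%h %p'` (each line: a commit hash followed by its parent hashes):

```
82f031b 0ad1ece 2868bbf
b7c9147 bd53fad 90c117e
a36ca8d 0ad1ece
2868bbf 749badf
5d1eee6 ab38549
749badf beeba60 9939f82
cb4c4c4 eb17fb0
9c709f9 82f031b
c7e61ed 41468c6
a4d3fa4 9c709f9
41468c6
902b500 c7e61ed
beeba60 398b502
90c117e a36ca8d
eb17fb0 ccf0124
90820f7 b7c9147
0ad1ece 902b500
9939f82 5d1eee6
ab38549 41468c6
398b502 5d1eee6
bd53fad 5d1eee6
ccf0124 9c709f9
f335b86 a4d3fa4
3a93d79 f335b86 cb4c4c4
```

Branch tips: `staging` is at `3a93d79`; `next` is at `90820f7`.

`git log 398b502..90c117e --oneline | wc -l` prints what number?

Reachable from 90c117e: {0ad1ece, 41468c6, 902b500, 90c117e, a36ca8d, c7e61ed}.
Reachable from 398b502: {398b502, 41468c6, 5d1eee6, ab38549}.
In 90c117e's history but not 398b502's: {0ad1ece, 902b500, 90c117e, a36ca8d, c7e61ed} — 5 commits.

5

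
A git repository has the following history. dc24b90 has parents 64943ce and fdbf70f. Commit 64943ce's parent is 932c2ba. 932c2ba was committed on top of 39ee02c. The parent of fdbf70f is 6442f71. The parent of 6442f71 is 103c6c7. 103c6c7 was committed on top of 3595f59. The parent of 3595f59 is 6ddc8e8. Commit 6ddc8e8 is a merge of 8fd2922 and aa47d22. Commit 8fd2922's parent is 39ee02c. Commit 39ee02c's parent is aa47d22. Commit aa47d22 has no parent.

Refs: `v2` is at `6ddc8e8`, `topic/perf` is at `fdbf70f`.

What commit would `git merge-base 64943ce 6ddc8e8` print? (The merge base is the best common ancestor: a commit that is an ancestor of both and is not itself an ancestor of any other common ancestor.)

39ee02c

Ancestors of 64943ce: {39ee02c, 64943ce, 932c2ba, aa47d22}.
Ancestors of 6ddc8e8: {39ee02c, 6ddc8e8, 8fd2922, aa47d22}.
Common ancestors: {39ee02c, aa47d22}.
Among these, 39ee02c is not an ancestor of any other common ancestor — it is the merge base.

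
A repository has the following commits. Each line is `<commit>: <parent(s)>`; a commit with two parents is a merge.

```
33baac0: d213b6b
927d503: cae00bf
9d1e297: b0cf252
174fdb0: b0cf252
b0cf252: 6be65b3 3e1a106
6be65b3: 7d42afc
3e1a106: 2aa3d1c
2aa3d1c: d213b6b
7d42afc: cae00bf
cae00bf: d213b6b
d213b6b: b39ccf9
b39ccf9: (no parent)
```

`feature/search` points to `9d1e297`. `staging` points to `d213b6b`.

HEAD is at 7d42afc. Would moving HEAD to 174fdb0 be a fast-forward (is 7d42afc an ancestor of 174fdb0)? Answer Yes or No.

A fast-forward from 7d42afc to 174fdb0 is possible iff 7d42afc is an ancestor of 174fdb0.
Ancestors of 174fdb0: {174fdb0, 2aa3d1c, 3e1a106, 6be65b3, 7d42afc, b0cf252, b39ccf9, cae00bf, d213b6b}.
7d42afc is among them, so fast-forward is possible.

Yes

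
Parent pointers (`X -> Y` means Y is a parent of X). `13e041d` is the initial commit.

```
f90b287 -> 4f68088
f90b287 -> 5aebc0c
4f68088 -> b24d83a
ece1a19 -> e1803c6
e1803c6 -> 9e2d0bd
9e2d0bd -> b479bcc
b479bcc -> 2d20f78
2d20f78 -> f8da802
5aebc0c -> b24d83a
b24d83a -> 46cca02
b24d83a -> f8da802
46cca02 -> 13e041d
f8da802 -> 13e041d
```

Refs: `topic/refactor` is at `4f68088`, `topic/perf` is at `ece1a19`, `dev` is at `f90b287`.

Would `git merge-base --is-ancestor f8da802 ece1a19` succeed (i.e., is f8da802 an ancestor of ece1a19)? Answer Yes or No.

Yes

Ancestors of ece1a19 (commits reachable by following parents): {13e041d, 2d20f78, 9e2d0bd, b479bcc, e1803c6, ece1a19, f8da802}.
f8da802 is in that set, so it is an ancestor of ece1a19.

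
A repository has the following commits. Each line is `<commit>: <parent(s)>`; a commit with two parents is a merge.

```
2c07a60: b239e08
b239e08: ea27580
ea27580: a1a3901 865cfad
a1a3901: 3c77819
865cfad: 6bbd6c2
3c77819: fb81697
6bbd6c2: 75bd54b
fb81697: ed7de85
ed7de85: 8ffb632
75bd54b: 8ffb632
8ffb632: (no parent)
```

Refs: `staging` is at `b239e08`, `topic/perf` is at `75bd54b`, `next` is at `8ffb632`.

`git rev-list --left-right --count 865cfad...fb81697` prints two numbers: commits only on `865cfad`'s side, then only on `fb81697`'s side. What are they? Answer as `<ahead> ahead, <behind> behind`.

Reachable from 865cfad: {6bbd6c2, 75bd54b, 865cfad, 8ffb632}.
Reachable from fb81697: {8ffb632, ed7de85, fb81697}.
Only in 865cfad's history (ahead): {6bbd6c2, 75bd54b, 865cfad} — 3.
Only in fb81697's history (behind): {ed7de85, fb81697} — 2.

3 ahead, 2 behind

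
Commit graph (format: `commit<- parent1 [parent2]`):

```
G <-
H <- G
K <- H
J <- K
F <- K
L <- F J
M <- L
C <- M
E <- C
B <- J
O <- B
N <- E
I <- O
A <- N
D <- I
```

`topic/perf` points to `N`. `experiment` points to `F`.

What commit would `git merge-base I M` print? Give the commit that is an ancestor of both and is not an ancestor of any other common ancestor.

Ancestors of I: {B, G, H, I, J, K, O}.
Ancestors of M: {F, G, H, J, K, L, M}.
Common ancestors: {G, H, J, K}.
Among these, J is not an ancestor of any other common ancestor — it is the merge base.

J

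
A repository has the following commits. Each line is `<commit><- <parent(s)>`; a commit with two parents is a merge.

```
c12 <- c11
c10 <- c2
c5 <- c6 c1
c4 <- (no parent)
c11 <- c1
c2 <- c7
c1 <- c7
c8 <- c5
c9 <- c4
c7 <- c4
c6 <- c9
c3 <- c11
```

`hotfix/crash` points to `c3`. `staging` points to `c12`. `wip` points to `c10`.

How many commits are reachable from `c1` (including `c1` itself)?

3

Walking parent pointers from c1: reachable set = {c1, c4, c7}.
That is 3 commits.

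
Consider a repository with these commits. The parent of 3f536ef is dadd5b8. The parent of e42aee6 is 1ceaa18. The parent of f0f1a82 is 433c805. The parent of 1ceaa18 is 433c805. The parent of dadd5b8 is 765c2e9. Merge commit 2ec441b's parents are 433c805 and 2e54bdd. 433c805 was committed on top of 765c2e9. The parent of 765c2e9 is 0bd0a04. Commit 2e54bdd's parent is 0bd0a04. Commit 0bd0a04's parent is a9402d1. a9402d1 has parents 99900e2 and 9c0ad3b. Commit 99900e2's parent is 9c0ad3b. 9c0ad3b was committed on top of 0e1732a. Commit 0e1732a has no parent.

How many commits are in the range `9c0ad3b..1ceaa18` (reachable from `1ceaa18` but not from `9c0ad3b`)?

6

Reachable from 1ceaa18: {0bd0a04, 0e1732a, 1ceaa18, 433c805, 765c2e9, 99900e2, 9c0ad3b, a9402d1}.
Reachable from 9c0ad3b: {0e1732a, 9c0ad3b}.
In 1ceaa18's history but not 9c0ad3b's: {0bd0a04, 1ceaa18, 433c805, 765c2e9, 99900e2, a9402d1} — 6 commits.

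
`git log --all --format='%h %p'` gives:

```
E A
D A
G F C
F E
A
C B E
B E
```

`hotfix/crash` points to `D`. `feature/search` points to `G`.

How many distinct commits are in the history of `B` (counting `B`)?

Walking parent pointers from B: reachable set = {A, B, E}.
That is 3 commits.

3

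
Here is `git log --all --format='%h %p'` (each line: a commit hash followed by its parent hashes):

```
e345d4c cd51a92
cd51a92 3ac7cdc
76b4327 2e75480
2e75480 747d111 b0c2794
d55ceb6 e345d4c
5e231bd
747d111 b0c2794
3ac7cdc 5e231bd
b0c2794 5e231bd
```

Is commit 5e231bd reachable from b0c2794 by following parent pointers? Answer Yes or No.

Ancestors of b0c2794 (commits reachable by following parents): {5e231bd, b0c2794}.
5e231bd is in that set, so it is an ancestor of b0c2794.

Yes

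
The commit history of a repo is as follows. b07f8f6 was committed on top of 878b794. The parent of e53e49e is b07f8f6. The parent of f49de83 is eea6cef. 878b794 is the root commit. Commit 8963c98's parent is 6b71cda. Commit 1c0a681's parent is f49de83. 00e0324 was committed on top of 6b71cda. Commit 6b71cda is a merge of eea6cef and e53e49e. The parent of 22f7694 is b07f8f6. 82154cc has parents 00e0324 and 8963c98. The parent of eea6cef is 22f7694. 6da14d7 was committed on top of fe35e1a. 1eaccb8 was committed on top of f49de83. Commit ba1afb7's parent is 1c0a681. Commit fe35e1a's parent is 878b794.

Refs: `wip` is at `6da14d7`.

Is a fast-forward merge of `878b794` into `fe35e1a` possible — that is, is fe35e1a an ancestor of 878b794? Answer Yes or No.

A fast-forward from fe35e1a to 878b794 is possible iff fe35e1a is an ancestor of 878b794.
Ancestors of 878b794: {878b794}.
fe35e1a is not among them, so fast-forward is not possible.

No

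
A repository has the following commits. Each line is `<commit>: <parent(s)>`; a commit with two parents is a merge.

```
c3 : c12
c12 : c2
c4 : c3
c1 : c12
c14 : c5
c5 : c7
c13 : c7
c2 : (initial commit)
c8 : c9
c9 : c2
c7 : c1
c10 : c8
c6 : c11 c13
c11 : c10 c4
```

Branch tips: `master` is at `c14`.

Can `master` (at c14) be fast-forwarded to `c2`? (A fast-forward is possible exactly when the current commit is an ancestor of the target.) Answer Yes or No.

A fast-forward from c14 to c2 is possible iff c14 is an ancestor of c2.
Ancestors of c2: {c2}.
c14 is not among them, so fast-forward is not possible.

No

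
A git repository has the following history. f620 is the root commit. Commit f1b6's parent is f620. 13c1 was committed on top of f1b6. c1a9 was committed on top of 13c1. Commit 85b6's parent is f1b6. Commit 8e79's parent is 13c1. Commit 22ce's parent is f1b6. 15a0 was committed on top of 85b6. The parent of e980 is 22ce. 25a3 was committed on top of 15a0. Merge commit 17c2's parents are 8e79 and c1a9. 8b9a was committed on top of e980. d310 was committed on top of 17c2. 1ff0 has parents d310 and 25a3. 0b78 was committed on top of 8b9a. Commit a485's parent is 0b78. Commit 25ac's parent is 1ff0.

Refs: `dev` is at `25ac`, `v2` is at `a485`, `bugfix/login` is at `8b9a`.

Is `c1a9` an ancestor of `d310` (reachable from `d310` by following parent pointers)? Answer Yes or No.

Yes

Ancestors of d310 (commits reachable by following parents): {13c1, 17c2, 8e79, c1a9, d310, f1b6, f620}.
c1a9 is in that set, so it is an ancestor of d310.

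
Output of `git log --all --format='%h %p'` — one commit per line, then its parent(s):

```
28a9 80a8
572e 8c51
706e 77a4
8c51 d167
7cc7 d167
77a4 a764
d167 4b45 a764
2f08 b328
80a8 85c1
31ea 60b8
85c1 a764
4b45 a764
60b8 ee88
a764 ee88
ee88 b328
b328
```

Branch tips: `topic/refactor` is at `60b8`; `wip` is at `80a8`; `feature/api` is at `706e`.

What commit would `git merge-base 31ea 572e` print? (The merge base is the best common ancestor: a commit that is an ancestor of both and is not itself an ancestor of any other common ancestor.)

Ancestors of 31ea: {31ea, 60b8, b328, ee88}.
Ancestors of 572e: {4b45, 572e, 8c51, a764, b328, d167, ee88}.
Common ancestors: {b328, ee88}.
Among these, ee88 is not an ancestor of any other common ancestor — it is the merge base.

ee88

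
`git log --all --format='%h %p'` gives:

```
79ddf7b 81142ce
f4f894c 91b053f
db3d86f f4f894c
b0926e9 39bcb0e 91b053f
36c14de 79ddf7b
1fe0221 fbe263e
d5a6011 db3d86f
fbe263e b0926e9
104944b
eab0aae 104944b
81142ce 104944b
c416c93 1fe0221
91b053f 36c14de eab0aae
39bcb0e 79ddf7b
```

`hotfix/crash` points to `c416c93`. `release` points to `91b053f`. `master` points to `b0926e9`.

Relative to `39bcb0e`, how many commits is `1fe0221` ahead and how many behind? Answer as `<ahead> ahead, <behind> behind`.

6 ahead, 0 behind

Reachable from 1fe0221: {104944b, 1fe0221, 36c14de, 39bcb0e, 79ddf7b, 81142ce, 91b053f, b0926e9, eab0aae, fbe263e}.
Reachable from 39bcb0e: {104944b, 39bcb0e, 79ddf7b, 81142ce}.
Only in 1fe0221's history (ahead): {1fe0221, 36c14de, 91b053f, b0926e9, eab0aae, fbe263e} — 6.
Only in 39bcb0e's history (behind): {} — 0.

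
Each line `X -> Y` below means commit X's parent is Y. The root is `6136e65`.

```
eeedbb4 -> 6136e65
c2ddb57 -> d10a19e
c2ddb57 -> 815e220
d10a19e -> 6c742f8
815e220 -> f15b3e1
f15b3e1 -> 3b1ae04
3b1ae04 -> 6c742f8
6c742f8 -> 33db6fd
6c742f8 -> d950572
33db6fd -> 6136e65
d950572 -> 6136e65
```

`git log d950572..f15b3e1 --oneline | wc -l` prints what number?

Reachable from f15b3e1: {33db6fd, 3b1ae04, 6136e65, 6c742f8, d950572, f15b3e1}.
Reachable from d950572: {6136e65, d950572}.
In f15b3e1's history but not d950572's: {33db6fd, 3b1ae04, 6c742f8, f15b3e1} — 4 commits.

4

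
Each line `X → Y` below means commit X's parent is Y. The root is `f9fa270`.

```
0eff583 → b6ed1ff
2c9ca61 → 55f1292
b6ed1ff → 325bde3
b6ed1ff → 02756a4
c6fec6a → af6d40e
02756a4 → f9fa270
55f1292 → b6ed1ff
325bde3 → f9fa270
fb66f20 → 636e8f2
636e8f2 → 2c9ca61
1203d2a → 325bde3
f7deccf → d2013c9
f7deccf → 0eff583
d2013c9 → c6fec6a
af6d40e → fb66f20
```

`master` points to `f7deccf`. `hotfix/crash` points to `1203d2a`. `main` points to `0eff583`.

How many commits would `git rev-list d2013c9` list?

Walking parent pointers from d2013c9: reachable set = {02756a4, 2c9ca61, 325bde3, 55f1292, 636e8f2, af6d40e, b6ed1ff, c6fec6a, d2013c9, f9fa270, fb66f20}.
That is 11 commits.

11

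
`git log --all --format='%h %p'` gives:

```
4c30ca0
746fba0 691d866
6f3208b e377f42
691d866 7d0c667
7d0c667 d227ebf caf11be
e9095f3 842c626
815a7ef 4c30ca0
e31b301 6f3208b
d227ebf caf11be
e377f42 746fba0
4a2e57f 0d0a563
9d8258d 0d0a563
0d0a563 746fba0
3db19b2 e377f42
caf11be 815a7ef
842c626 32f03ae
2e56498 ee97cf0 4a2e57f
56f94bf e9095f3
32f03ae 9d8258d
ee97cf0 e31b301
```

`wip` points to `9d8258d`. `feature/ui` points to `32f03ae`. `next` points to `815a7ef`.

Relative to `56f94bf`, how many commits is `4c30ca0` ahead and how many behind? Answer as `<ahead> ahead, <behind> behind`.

Reachable from 4c30ca0: {4c30ca0}.
Reachable from 56f94bf: {0d0a563, 32f03ae, 4c30ca0, 56f94bf, 691d866, 746fba0, 7d0c667, 815a7ef, 842c626, 9d8258d, caf11be, d227ebf, e9095f3}.
Only in 4c30ca0's history (ahead): {} — 0.
Only in 56f94bf's history (behind): {0d0a563, 32f03ae, 56f94bf, 691d866, 746fba0, 7d0c667, 815a7ef, 842c626, 9d8258d, caf11be, d227ebf, e9095f3} — 12.

0 ahead, 12 behind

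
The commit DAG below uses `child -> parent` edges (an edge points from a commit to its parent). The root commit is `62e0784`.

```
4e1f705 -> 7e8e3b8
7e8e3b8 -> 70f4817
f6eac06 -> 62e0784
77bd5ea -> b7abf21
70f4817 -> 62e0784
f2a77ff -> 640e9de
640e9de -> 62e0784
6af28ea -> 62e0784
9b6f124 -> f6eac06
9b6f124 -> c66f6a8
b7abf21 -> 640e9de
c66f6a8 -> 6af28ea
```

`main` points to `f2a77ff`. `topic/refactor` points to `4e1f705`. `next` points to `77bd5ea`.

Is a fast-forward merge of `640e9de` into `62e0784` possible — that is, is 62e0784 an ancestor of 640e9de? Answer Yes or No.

A fast-forward from 62e0784 to 640e9de is possible iff 62e0784 is an ancestor of 640e9de.
Ancestors of 640e9de: {62e0784, 640e9de}.
62e0784 is among them, so fast-forward is possible.

Yes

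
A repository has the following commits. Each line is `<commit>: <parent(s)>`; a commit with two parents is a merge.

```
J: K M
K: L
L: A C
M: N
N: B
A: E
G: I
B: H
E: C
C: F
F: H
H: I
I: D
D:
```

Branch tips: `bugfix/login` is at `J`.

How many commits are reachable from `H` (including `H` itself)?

3

Walking parent pointers from H: reachable set = {D, H, I}.
That is 3 commits.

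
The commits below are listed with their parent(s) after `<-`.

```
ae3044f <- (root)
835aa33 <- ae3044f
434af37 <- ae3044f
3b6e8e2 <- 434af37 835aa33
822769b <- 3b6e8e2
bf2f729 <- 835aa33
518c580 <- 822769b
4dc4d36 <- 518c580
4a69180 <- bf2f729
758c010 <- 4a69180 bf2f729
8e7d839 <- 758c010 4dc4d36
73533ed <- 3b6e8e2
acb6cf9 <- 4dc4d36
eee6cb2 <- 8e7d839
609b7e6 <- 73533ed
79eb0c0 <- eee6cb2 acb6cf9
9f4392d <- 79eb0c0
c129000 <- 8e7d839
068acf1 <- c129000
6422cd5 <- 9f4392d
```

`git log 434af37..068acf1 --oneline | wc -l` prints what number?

11

Reachable from 068acf1: {068acf1, 3b6e8e2, 434af37, 4a69180, 4dc4d36, 518c580, 758c010, 822769b, 835aa33, 8e7d839, ae3044f, bf2f729, c129000}.
Reachable from 434af37: {434af37, ae3044f}.
In 068acf1's history but not 434af37's: {068acf1, 3b6e8e2, 4a69180, 4dc4d36, 518c580, 758c010, 822769b, 835aa33, 8e7d839, bf2f729, c129000} — 11 commits.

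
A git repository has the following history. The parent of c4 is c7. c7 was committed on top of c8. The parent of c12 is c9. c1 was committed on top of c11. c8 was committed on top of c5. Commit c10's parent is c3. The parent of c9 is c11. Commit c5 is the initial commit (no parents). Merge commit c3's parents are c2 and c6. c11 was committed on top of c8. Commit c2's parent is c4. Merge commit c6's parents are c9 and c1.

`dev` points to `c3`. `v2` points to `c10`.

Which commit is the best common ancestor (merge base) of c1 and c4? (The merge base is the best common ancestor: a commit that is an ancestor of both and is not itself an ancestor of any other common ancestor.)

c8

Ancestors of c1: {c1, c11, c5, c8}.
Ancestors of c4: {c4, c5, c7, c8}.
Common ancestors: {c5, c8}.
Among these, c8 is not an ancestor of any other common ancestor — it is the merge base.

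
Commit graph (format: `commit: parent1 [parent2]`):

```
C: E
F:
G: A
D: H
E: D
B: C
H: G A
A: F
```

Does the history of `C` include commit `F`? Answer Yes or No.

Yes

Ancestors of C (commits reachable by following parents): {A, C, D, E, F, G, H}.
F is in that set, so it is an ancestor of C.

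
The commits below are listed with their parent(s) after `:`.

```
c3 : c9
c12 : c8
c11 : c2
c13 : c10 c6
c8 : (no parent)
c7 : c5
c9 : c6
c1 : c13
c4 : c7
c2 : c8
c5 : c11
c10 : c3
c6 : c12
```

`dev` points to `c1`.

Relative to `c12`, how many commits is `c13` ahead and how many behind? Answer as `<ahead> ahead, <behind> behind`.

5 ahead, 0 behind

Reachable from c13: {c10, c12, c13, c3, c6, c8, c9}.
Reachable from c12: {c12, c8}.
Only in c13's history (ahead): {c10, c13, c3, c6, c9} — 5.
Only in c12's history (behind): {} — 0.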